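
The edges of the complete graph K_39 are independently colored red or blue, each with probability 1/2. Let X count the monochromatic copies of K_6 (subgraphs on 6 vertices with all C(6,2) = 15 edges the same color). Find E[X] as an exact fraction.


Let X = Σ_S X_S over the C(39, 6) = 3262623 subsets S of size 6, where X_S = 1 if the K_6 on S is monochromatic.
For a fixed S, the K_6 on S has C(6, 2) = 15 edges. P[all 15 edges red] = (1/2)^15, and likewise for blue, so P[monochromatic] = 2·(1/2)^15 = 2^{1 − 15} = 1/16384.
Summing: E[X] = C(39, 6) · 2^{1 − 15} = 3262623 · 1/16384 = 3262623/16384.
Numerically: E[X] ≈ 199.134705.

E[X] = C(39,6)·2^(1−C(6,2)) = 3262623/16384 ≈ 199.134705.


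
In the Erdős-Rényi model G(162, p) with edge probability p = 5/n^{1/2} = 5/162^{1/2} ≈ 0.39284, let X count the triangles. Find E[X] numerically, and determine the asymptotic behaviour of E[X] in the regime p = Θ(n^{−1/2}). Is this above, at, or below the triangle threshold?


Number of potential triangles: C(162, 3) = 695520.
Each occurs with probability p³ ≈ (0.39284)³ ≈ 6.0623009e-02.
By linearity: E[X] = C(162, 3)·p³ ≈ 695520 · 6.0623009e-02 ≈ 42164.51547.
Since α = 1/2 < 1, p = c/n^{1/2} ≫ 1/n is above the triangle threshold p ~ 1/n. Asymptotically E[X] ~ (c³/6)·n^{3(1−α)} = (5³/6)·n^{1.5} → ∞; triangles are abundant w.h.p.

E[X] ≈ 42164.51547; in regime p = Θ(1/n^{1/2}) E[X] diverges (above the triangle threshold p ~ 1/n).


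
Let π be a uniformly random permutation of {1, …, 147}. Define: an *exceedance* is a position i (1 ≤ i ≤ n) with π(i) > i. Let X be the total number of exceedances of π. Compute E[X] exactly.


Write X = Σ_{i=1}^{147} X_i, where X_i = 1_{π(i) > i}.
For each fixed i, π(i) is uniform over {1, …, 147} (marginal of a uniform permutation), so P[π(i) > i] = (n − i)/n. Summing: Σ_{i=1}^{147} (n − i)/n = (0 + 1 + … + 146)/147 = 147(147 − 1)/(2·147) = (147 − 1)/2.
Hence E[X] = Σ_{i=1}^{147} (147 − i)/147 = 73 ≈ 73.00000.

E[X] = 73 = 73.00000.


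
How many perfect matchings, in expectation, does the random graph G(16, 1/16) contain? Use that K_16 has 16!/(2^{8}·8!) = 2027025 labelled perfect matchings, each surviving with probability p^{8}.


K_16 has 16!/(2^{8}·8!) = 2027025 labelled perfect matchings.
For each such perfect matching H, let X_H = 1 if all 8 edges of H are present in G. Then P[X_H = 1] = p^{8} = (1/16)^{8} = 1/4294967296.
By linearity of expectation: E[X] = Σ_H E[X_H] = 2027025 · p^{8} = 2027025 · 1/4294967296 = 2027025/4294967296.
Numerically: E[X] ≈ 0.000472.

E[X] = 2027025 · (1/16)^{8} = 2027025/4294967296 ≈ 0.000472.


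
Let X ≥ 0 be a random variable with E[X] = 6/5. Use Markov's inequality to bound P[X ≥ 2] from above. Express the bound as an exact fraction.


μ = E[X] = 6/5, a = 2.
Markov: P[X ≥ 2] ≤ μ/a = (6/5)/2 = 3/5.
Numerically: ≈ 0.600.
(Since a = 2 > μ = 1.200, the bound 3/5 is < 1 and informative.)

P[X ≥ 2] ≤ 3/5 ≈ 0.600.


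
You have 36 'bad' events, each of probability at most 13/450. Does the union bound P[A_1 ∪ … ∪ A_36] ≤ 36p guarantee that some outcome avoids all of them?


Union bound: P[∪_{i=1}^{36} A_i] ≤ Σ_i P[A_i] ≤ 36·p = 36·(13/450) = 26/25.
Numerically: 26/25 ≈ 1.0400000.
Is 26/25 < 1? NO.
Since the bound 26/25 is ≥ 1, the union bound is uninformative here; it does NOT by itself certify existence.

36·p = 26/25 ≈ 1.0400000; existence NOT certified by the union bound.


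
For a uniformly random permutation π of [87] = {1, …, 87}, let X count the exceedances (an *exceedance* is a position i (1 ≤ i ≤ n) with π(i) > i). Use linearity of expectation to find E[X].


Write X = Σ_{i=1}^{87} X_i, where X_i = 1_{π(i) > i}.
For each fixed i, π(i) is uniform over {1, …, 87} (marginal of a uniform permutation), so P[π(i) > i] = (n − i)/n. Summing: Σ_{i=1}^{87} (n − i)/n = (0 + 1 + … + 86)/87 = 87(87 − 1)/(2·87) = (87 − 1)/2.
Hence E[X] = Σ_{i=1}^{87} (87 − i)/87 = 43 ≈ 43.000000.

E[X] = 43 = 43.000000.


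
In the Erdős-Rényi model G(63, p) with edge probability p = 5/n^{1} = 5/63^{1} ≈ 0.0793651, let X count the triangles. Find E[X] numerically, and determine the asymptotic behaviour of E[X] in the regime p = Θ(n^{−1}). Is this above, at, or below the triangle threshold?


Number of potential triangles: C(63, 3) = 39711.
Each occurs with probability p³ ≈ (0.0793651)³ ≈ 4.99906018e-04.
By linearity: E[X] = C(63, 3)·p³ ≈ 39711 · 4.99906018e-04 ≈ 19.851768.
Here α = 1, so p = 5/n is exactly at the triangle threshold p ~ 1/n. Asymptotically E[X] → c³/6 = 5³/6 = 125/6 ≈ 20.833333, a bounded constant. In this regime the triangle count is asymptotically Poisson(c³/6).

E[X] ≈ 19.851768; in regime p = Θ(1/n^{1}) E[X] stays bounded (at the triangle threshold p ~ 1/n).


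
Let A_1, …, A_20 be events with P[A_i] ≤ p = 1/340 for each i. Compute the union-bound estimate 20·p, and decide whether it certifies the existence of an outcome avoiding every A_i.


Union bound: P[∪_{i=1}^{20} A_i] ≤ Σ_i P[A_i] ≤ 20·p = 20·(1/340) = 1/17.
Numerically: 1/17 ≈ 0.058824.
Is 1/17 < 1? YES.
Since P[∪ A_i] ≤ 1/17 < 1, the complement has P[∩ A_i^c] ≥ 1 − 1/17 = 16/17 > 0, so some outcome avoids every A_i.

20·p = 1/17 ≈ 0.058824; existence CERTIFIED by the union bound.


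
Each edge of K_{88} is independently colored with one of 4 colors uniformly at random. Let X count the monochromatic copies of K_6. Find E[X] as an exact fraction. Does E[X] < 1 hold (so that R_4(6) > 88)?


E[X] = C(88, 6) · 4^{1 − 15} = 541931236 · 4^{−14} = 541931236/268435456.
As a reduced fraction: E[X] = 135482809/67108864 ≈ 2.01885.
Is E[X] < 1? NO.
Since E[X] ≥ 1, the first-moment bound is inconclusive at n = 88; it does NOT by itself certify R_4(6) > 88.

E[X] = 135482809/67108864 ≈ 2.01885; E[X] ≥ 1; first-moment method inconclusive here.


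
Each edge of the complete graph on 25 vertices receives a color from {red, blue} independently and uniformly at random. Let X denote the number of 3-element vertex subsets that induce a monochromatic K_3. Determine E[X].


Let X = Σ_S X_S over the C(25, 3) = 2300 subsets S of size 3, where X_S = 1 if the K_3 on S is monochromatic.
For a fixed S, the K_3 on S has C(3, 2) = 3 edges. P[all 3 edges red] = (1/2)^3, and likewise for blue, so P[monochromatic] = 2·(1/2)^3 = 2^{1 − 3} = 1/4.
By linearity: E[X] = C(25, 3) · 2^{1 − 3} = 2300 · 1/4 = 575.
Numerically: E[X] ≈ 575.0000.

E[X] = C(25,3)·2^(1−C(3,2)) = 575 ≈ 575.0000.


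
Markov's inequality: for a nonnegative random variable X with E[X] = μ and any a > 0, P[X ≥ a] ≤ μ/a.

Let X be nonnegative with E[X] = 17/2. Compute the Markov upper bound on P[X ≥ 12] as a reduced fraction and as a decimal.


μ = E[X] = 17/2, a = 12.
Markov: P[X ≥ 12] ≤ μ/a = (17/2)/12 = 17/24.
Numerically: ≈ 0.708333.
(Since a = 12 > μ = 8.500000, the bound 17/24 is < 1 and informative.)

P[X ≥ 12] ≤ 17/24 ≈ 0.708333.


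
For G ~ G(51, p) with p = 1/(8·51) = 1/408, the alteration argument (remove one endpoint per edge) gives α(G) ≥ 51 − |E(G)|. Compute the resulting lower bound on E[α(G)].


E[|E(G)|] = C(51, 2)·p = 1275 · (1/408) = 25/8.
E[α(G)] ≥ n − E[|E(G)|] = 51 − 25/8 = 383/8.
Numerically: ≈ 47.875.
(This is only a lower bound; the true E[α(G)] may be larger.)

E[α(G)] ≥ 383/8 ≈ 47.875.


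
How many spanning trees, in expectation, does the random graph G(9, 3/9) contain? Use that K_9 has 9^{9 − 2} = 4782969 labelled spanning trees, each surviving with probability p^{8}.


K_9 has 9^{9 − 2} = 4782969 labelled spanning trees.
For each such spanning tree H, let X_H = 1 if all 8 edges of H are present in G. Then P[X_H = 1] = p^{8} = (1/3)^{8} = 1/6561.
By linearity of expectation: E[X] = Σ_H E[X_H] = 4782969 · p^{8} = 4782969 · 1/6561 = 729.
Numerically: E[X] ≈ 729.

E[X] = 4782969 · (1/3)^{8} = 729 ≈ 729.


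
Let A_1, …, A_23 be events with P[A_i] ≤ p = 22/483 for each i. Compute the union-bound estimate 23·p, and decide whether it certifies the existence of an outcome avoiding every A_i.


Union bound: P[∪_{i=1}^{23} A_i] ≤ Σ_i P[A_i] ≤ 23·p = 23·(22/483) = 22/21.
Numerically: 22/21 ≈ 1.047619.
Is 22/21 < 1? NO.
Since the bound 22/21 is ≥ 1, the union bound is uninformative here; it does NOT by itself certify existence.

23·p = 22/21 ≈ 1.047619; existence NOT certified by the union bound.


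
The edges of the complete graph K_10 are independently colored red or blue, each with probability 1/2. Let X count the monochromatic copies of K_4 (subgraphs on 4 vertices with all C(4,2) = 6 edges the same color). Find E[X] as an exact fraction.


Let X = Σ_S X_S over the C(10, 4) = 210 subsets S of size 4, where X_S = 1 if the K_4 on S is monochromatic.
For a fixed S, the K_4 on S has C(4, 2) = 6 edges. P[all 6 edges red] = (1/2)^6, and likewise for blue, so P[monochromatic] = 2·(1/2)^6 = 2^{1 − 6} = 1/32.
By linearity: E[X] = C(10, 4) · 2^{1 − 6} = 210 · 1/32 = 105/16.
Numerically: E[X] ≈ 6.5625.

E[X] = C(10,4)·2^(1−C(4,2)) = 105/16 ≈ 6.5625.


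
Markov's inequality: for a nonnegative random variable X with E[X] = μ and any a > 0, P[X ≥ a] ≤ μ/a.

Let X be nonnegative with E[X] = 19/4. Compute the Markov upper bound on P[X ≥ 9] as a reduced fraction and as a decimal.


μ = E[X] = 19/4, a = 9.
Markov: P[X ≥ 9] ≤ μ/a = (19/4)/9 = 19/36.
Numerically: ≈ 0.528.
(Since a = 9 > μ = 4.750, the bound 19/36 is < 1 and informative.)

P[X ≥ 9] ≤ 19/36 ≈ 0.528.


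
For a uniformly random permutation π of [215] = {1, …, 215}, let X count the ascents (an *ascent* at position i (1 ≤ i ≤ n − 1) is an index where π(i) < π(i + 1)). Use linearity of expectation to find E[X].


Write X = Σ X_I over i = 1, …, 214, with X_I the indicator of one ascent.
There are 214 indicators.
For each fixed i, the pair (π(i), π(i+1)) is a uniformly random ordered pair of distinct values from {1, …, 215}; by symmetry P[π(i) < π(i+1)] = 1/2.
By linearity: E[X] = 214 · (1/2) = (215 − 1) · (1/2) = 107 ≈ 107.0000.

E[X] = 107 = 107.0000.


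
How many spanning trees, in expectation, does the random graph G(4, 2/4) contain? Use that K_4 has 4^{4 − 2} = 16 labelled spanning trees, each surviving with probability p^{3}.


K_4 has 4^{4 − 2} = 16 labelled spanning trees.
For each such spanning tree H, let X_H = 1 if all 3 edges of H are present in G. Then P[X_H = 1] = p^{3} = (1/2)^{3} = 1/8.
By linearity of expectation: E[X] = Σ_H E[X_H] = 16 · p^{3} = 16 · 1/8 = 2.
Numerically: E[X] ≈ 2.

E[X] = 16 · (1/2)^{3} = 2 ≈ 2.


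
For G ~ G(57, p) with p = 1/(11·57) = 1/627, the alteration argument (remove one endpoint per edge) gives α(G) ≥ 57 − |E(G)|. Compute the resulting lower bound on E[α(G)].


E[|E(G)|] = C(57, 2)·p = 1596 · (1/627) = 28/11.
E[α(G)] ≥ n − E[|E(G)|] = 57 − 28/11 = 599/11.
Numerically: ≈ 54.4545.
(This is only a lower bound; the true E[α(G)] may be larger.)

E[α(G)] ≥ 599/11 ≈ 54.4545.


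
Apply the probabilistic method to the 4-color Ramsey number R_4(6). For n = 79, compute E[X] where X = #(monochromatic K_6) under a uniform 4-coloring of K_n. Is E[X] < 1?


E[X] = C(79, 6) · 4^{1 − 15} = 277962685 · 4^{−14} = 277962685/268435456.
As a reduced fraction: E[X] = 277962685/268435456 ≈ 1.035492.
Is E[X] < 1? NO.
Since E[X] ≥ 1, the first-moment bound is inconclusive at n = 79; it does NOT by itself certify R_4(6) > 79.

E[X] = 277962685/268435456 ≈ 1.035492; E[X] ≥ 1; first-moment method inconclusive here.


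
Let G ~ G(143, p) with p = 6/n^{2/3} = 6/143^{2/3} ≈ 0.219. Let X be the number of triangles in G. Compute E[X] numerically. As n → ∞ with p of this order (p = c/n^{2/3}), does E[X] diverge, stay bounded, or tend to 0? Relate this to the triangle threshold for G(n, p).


Number of potential triangles: C(143, 3) = 477191.
Each occurs with probability p³ ≈ (0.219)³ ≈ 1.05629e-02.
By linearity: E[X] = C(143, 3)·p³ ≈ 477191 · 1.05629e-02 ≈ 5040.503.
Since α = 2/3 < 1, p = c/n^{2/3} ≫ 1/n is above the triangle threshold p ~ 1/n. Asymptotically E[X] ~ (c³/6)·n^{3(1−α)} = (6³/6)·n^{1} → ∞; triangles are abundant w.h.p.

E[X] ≈ 5040.503; in regime p = Θ(1/n^{2/3}) E[X] diverges (above the triangle threshold p ~ 1/n).


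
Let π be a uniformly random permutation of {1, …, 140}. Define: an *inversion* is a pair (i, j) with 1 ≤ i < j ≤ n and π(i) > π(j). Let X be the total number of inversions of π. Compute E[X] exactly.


Write X = Σ X_I over the C(140, 2) = 9730 pairs i < j, with X_I the indicator of one inversion.
There are 9730 indicators.
For each fixed pair i < j, the values π(i) and π(j) are two distinct elements of {1, …, 140} in uniformly random order; by symmetry P[π(i) > π(j)] = 1/2.
By linearity: E[X] = 9730 · (1/2) = C(140, 2) · (1/2) = 9730/2 = 4865 ≈ 4865.0000.

E[X] = 4865 = 4865.0000.


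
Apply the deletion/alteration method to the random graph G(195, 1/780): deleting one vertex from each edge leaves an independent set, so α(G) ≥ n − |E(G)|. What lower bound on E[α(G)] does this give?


E[|E(G)|] = C(195, 2)·p = 18915 · (1/780) = 97/4.
E[α(G)] ≥ n − E[|E(G)|] = 195 − 97/4 = 683/4.
Numerically: ≈ 170.750000.
(This is only a lower bound; the true E[α(G)] may be larger.)

E[α(G)] ≥ 683/4 ≈ 170.750000.


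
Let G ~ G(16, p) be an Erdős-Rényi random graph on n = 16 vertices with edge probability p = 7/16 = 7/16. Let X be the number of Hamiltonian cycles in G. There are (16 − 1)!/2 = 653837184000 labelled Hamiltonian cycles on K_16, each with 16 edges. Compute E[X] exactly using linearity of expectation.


K_16 has (16 − 1)!/2 = 653837184000 labelled Hamiltonian cycles.
For each such Hamiltonian cycle H, let X_H = 1 if all 16 edges of H are present in G. Then P[X_H = 1] = p^{16} = (7/16)^{16} = 33232930569601/18446744073709551616.
Summing the indicators: E[X] = Σ_H E[X_H] = 653837184000 · p^{16} = 653837184000 · 33232930569601/18446744073709551616 = 21219654042671322112875/18014398509481984.
Numerically: E[X] ≈ 1.17793e+06.

E[X] = 653837184000 · (7/16)^{16} = 21219654042671322112875/18014398509481984 ≈ 1.17793e+06.


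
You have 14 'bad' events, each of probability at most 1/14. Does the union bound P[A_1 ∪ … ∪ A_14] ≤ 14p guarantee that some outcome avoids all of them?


Union bound: P[∪_{i=1}^{14} A_i] ≤ Σ_i P[A_i] ≤ 14·p = 14·(1/14) = 1.
Numerically: 1 ≈ 1.000000.
Is 1 < 1? NO.
Since the bound 1 is ≥ 1, the union bound is uninformative here; it does NOT by itself certify existence.

14·p = 1 ≈ 1.000000; existence NOT certified by the union bound.


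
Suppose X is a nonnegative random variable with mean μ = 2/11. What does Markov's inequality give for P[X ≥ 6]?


μ = E[X] = 2/11, a = 6.
Markov: P[X ≥ 6] ≤ μ/a = (2/11)/6 = 1/33.
Numerically: ≈ 0.0303.
(Since a = 6 > μ = 0.1818, the bound 1/33 is < 1 and informative.)

P[X ≥ 6] ≤ 1/33 ≈ 0.0303.


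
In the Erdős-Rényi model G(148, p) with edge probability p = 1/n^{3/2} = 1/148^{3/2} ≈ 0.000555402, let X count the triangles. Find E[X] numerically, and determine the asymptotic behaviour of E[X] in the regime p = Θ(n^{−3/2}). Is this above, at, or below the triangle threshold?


Number of potential triangles: C(148, 3) = 529396.
Each occurs with probability p³ ≈ (0.000555402)³ ≈ 1.71325608e-10.
By linearity: E[X] = C(148, 3)·p³ ≈ 529396 · 1.71325608e-10 ≈ 0.000091.
Since α = 3/2 > 1, p = c/n^{3/2} = o(1/n) is below the triangle threshold p ~ 1/n. Asymptotically E[X] ~ (c³/6)·n^{3(1−α)} = (1³/6)·n^{-1.5} → 0, so by Markov's inequality G has no triangles w.h.p.

E[X] ≈ 0.000091; in regime p = Θ(1/n^{3/2}) E[X] tends to 0 (below the triangle threshold p ~ 1/n).


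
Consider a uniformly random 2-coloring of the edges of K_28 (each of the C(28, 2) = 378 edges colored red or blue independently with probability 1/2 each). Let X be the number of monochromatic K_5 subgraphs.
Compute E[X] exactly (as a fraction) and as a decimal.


Let X = Σ_S X_S over the C(28, 5) = 98280 subsets S of size 5, where X_S = 1 if the K_5 on S is monochromatic.
For a fixed S, the K_5 on S has C(5, 2) = 10 edges. P[all 10 edges red] = (1/2)^10, and likewise for blue, so P[monochromatic] = 2·(1/2)^10 = 2^{1 − 10} = 1/512.
By linearity: E[X] = C(28, 5) · 2^{1 − 10} = 98280 · 1/512 = 12285/64.
Numerically: E[X] ≈ 191.953125.

E[X] = C(28,5)·2^(1−C(5,2)) = 12285/64 ≈ 191.953125.


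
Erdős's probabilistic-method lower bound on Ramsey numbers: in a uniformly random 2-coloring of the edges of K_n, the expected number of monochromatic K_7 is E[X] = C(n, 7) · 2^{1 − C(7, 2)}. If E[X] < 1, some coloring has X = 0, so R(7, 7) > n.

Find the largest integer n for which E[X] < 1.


We need C(n, 7) · 2^{1 − 21} < 1, i.e. C(n, 7) < 2^{21 − 1} = 1048576.
Check values of n near the boundary:
  n = 25: C(25, 7) = 480700; 480700 < 1048576? YES
  n = 26: C(26, 7) = 657800; 657800 < 1048576? YES
  n = 27: C(27, 7) = 888030; 888030 < 1048576? YES
  n = 28: C(28, 7) = 1184040; 1184040 < 1048576? NO
  n = 29: C(29, 7) = 1560780; 1560780 < 1048576? NO
The largest n with C(n, 7) < 1048576 is n = 27 (where E[X] = 444015/524288 ≈ 0.8468914). Hence R(7, 7) > 27, i.e. R(7, 7) ≥ 28.

Largest n = 27; hence R(7, 7) > 27.


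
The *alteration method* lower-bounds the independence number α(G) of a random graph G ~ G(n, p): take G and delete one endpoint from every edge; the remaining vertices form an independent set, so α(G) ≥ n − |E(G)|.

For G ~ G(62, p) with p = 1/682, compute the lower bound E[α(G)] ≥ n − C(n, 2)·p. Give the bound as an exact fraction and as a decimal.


E[|E(G)|] = C(62, 2)·p = 1891 · (1/682) = 61/22.
E[α(G)] ≥ n − E[|E(G)|] = 62 − 61/22 = 1303/22.
Numerically: ≈ 59.2273.
(This is only a lower bound; the true E[α(G)] may be larger.)

E[α(G)] ≥ 1303/22 ≈ 59.2273.


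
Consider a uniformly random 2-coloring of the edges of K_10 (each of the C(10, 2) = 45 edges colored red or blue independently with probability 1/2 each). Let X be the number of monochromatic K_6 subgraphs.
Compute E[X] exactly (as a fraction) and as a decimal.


Let X = Σ_S X_S over the C(10, 6) = 210 subsets S of size 6, where X_S = 1 if the K_6 on S is monochromatic.
For a fixed S, the K_6 on S has C(6, 2) = 15 edges. P[all 15 edges red] = (1/2)^15, and likewise for blue, so P[monochromatic] = 2·(1/2)^15 = 2^{1 − 15} = 1/16384.
By linearity: E[X] = C(10, 6) · 2^{1 − 15} = 210 · 1/16384 = 105/8192.
Numerically: E[X] ≈ 0.012817.

E[X] = C(10,6)·2^(1−C(6,2)) = 105/8192 ≈ 0.012817.


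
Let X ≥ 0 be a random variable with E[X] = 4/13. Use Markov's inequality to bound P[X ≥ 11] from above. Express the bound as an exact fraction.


μ = E[X] = 4/13, a = 11.
Markov: P[X ≥ 11] ≤ μ/a = (4/13)/11 = 4/143.
Numerically: ≈ 0.02797.
(Since a = 11 > μ = 0.30769, the bound 4/143 is < 1 and informative.)

P[X ≥ 11] ≤ 4/143 ≈ 0.02797.


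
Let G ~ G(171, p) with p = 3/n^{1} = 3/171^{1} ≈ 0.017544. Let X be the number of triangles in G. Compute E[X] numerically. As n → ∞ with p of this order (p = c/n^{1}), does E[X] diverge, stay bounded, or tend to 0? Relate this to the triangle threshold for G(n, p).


Number of potential triangles: C(171, 3) = 818805.
Each occurs with probability p³ ≈ (0.017544)³ ≈ 5.3997721e-06.
By linearity: E[X] = C(171, 3)·p³ ≈ 818805 · 5.3997721e-06 ≈ 4.42136.
Here α = 1, so p = 3/n is exactly at the triangle threshold p ~ 1/n. Asymptotically E[X] → c³/6 = 3³/6 = 9/2 ≈ 4.50000, a bounded constant. In this regime the triangle count is asymptotically Poisson(c³/6).

E[X] ≈ 4.42136; in regime p = Θ(1/n^{1}) E[X] stays bounded (at the triangle threshold p ~ 1/n).


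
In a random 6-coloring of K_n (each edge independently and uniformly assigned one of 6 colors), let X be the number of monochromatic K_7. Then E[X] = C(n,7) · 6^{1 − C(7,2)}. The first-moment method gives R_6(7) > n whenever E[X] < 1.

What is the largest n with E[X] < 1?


We need C(n, 7) · 6^{1 − 21} < 1, i.e. C(n, 7) < 6^{21 − 1} = 3656158440062976.
Check values of n near the boundary:
  n = 567: C(567, 7) = 3601671315933933; 3601671315933933 < 3656158440062976? YES
  n = 568: C(568, 7) = 3646611956239704; 3646611956239704 < 3656158440062976? YES
  n = 569: C(569, 7) = 3692032389858348; 3692032389858348 < 3656158440062976? NO
The largest n with C(n, 7) < 3656158440062976 is n = 568 (where E[X] = 16882462760369/16926659444736 ≈ 0.997389). Hence R_6(7) > 568, i.e. R_6(7) ≥ 569.

Largest n = 568; hence R_6(7) > 568.


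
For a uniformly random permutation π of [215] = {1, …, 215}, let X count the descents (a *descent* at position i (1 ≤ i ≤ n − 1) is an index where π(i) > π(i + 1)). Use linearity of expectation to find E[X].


Write X = Σ X_I over i = 1, …, 214, with X_I the indicator of one descent.
There are 214 indicators.
For each fixed i, the pair (π(i), π(i+1)) is a uniformly random ordered pair of distinct values from {1, …, 215}; by symmetry P[π(i) > π(i+1)] = 1/2.
By linearity: E[X] = 214 · (1/2) = (215 − 1) · (1/2) = 107 ≈ 107.000000.

E[X] = 107 = 107.000000.


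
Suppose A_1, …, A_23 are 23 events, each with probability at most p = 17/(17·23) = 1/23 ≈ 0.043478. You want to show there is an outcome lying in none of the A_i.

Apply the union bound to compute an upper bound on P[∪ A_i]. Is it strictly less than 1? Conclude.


Union bound: P[∪_{i=1}^{23} A_i] ≤ Σ_i P[A_i] ≤ 23·p = 23·(1/23) = 1.
Numerically: 1 ≈ 1.000000.
Is 1 < 1? NO.
Since the bound 1 is ≥ 1, the union bound is uninformative here; it does NOT by itself certify existence.

23·p = 1 ≈ 1.000000; existence NOT certified by the union bound.


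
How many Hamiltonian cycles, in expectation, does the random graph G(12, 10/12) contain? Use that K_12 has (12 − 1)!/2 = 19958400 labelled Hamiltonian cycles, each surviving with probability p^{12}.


K_12 has (12 − 1)!/2 = 19958400 labelled Hamiltonian cycles.
For each such Hamiltonian cycle H, let X_H = 1 if all 12 edges of H are present in G. Then P[X_H = 1] = p^{12} = (5/6)^{12} = 244140625/2176782336.
By linearity: E[X] = Σ_H E[X_H] = 19958400 · p^{12} = 19958400 · 244140625/2176782336 = 469970703125/209952.
Numerically: E[X] ≈ 2.2385e+06.

E[X] = 19958400 · (5/6)^{12} = 469970703125/209952 ≈ 2.2385e+06.


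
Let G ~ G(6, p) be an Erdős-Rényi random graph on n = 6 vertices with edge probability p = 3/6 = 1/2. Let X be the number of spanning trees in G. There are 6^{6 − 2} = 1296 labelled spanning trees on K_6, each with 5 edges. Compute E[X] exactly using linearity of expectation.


K_6 has 6^{6 − 2} = 1296 labelled spanning trees.
For each such spanning tree H, let X_H = 1 if all 5 edges of H are present in G. Then P[X_H = 1] = p^{5} = (1/2)^{5} = 1/32.
Summing the indicators: E[X] = Σ_H E[X_H] = 1296 · p^{5} = 1296 · 1/32 = 81/2.
Numerically: E[X] ≈ 40.5.

E[X] = 1296 · (1/2)^{5} = 81/2 ≈ 40.5.


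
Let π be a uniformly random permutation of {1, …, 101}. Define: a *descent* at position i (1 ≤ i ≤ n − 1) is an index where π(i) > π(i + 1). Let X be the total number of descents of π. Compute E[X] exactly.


Write X = Σ X_I over i = 1, …, 100, with X_I the indicator of one descent.
There are 100 indicators.
For each fixed i, the pair (π(i), π(i+1)) is a uniformly random ordered pair of distinct values from {1, …, 101}; by symmetry P[π(i) > π(i+1)] = 1/2.
By linearity: E[X] = 100 · (1/2) = (101 − 1) · (1/2) = 50 ≈ 50.000.

E[X] = 50 = 50.000.


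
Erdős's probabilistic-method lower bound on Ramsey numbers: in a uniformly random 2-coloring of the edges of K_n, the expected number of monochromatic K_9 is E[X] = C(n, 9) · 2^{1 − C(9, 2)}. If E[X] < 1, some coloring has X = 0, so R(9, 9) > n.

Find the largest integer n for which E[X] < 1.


We need C(n, 9) · 2^{1 − 36} < 1, i.e. C(n, 9) < 2^{36 − 1} = 34359738368.
Check values of n near the boundary:
  n = 63: C(63, 9) = 23667689815; 23667689815 < 34359738368? YES
  n = 64: C(64, 9) = 27540584512; 27540584512 < 34359738368? YES
  n = 65: C(65, 9) = 31966749880; 31966749880 < 34359738368? YES
  n = 66: C(66, 9) = 37014131440; 37014131440 < 34359738368? NO
  n = 67: C(67, 9) = 42757703560; 42757703560 < 34359738368? NO
The largest n with C(n, 9) < 34359738368 is n = 65 (where E[X] = 3995843735/4294967296 ≈ 0.9304). Hence R(9, 9) > 65, i.e. R(9, 9) ≥ 66.

Largest n = 65; hence R(9, 9) > 65.


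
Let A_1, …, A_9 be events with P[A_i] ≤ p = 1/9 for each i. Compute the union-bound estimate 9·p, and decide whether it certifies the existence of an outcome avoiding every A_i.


Union bound: P[∪_{i=1}^{9} A_i] ≤ Σ_i P[A_i] ≤ 9·p = 9·(1/9) = 1.
Numerically: 1 ≈ 1.0000.
Is 1 < 1? NO.
Since the bound 1 is ≥ 1, the union bound is uninformative here; it does NOT by itself certify existence.

9·p = 1 ≈ 1.0000; existence NOT certified by the union bound.


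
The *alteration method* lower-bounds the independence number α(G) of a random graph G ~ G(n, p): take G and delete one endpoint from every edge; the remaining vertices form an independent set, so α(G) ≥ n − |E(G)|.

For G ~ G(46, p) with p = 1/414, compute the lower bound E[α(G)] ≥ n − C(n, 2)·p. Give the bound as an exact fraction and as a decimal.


E[|E(G)|] = C(46, 2)·p = 1035 · (1/414) = 5/2.
E[α(G)] ≥ n − E[|E(G)|] = 46 − 5/2 = 87/2.
Numerically: ≈ 43.500000.
(This is only a lower bound; the true E[α(G)] may be larger.)

E[α(G)] ≥ 87/2 ≈ 43.500000.


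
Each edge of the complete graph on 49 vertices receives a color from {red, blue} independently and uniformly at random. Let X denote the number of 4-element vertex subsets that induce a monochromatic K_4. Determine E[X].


Let X = Σ_S X_S over the C(49, 4) = 211876 subsets S of size 4, where X_S = 1 if the K_4 on S is monochromatic.
For a fixed S, the K_4 on S has C(4, 2) = 6 edges. P[all 6 edges red] = (1/2)^6, and likewise for blue, so P[monochromatic] = 2·(1/2)^6 = 2^{1 − 6} = 1/32.
By linearity of expectation: E[X] = C(49, 4) · 2^{1 − 6} = 211876 · 1/32 = 52969/8.
Numerically: E[X] ≈ 6621.125.

E[X] = C(49,4)·2^(1−C(4,2)) = 52969/8 ≈ 6621.125.


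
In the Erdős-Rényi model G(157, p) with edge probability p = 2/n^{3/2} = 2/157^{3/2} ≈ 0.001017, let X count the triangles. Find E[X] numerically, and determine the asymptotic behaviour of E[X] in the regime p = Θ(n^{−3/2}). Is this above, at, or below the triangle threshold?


Number of potential triangles: C(157, 3) = 632710.
Each occurs with probability p³ ≈ (0.001017)³ ≈ 1.050852e-09.
By linearity: E[X] = C(157, 3)·p³ ≈ 632710 · 1.050852e-09 ≈ 0.0007.
Since α = 3/2 > 1, p = c/n^{3/2} = o(1/n) is below the triangle threshold p ~ 1/n. Asymptotically E[X] ~ (c³/6)·n^{3(1−α)} = (2³/6)·n^{-1.5} → 0, so by Markov's inequality G has no triangles w.h.p.

E[X] ≈ 0.0007; in regime p = Θ(1/n^{3/2}) E[X] tends to 0 (below the triangle threshold p ~ 1/n).


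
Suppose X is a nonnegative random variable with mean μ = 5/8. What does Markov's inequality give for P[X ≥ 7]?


μ = E[X] = 5/8, a = 7.
Markov: P[X ≥ 7] ≤ μ/a = (5/8)/7 = 5/56.
Numerically: ≈ 0.089.
(Since a = 7 > μ = 0.625, the bound 5/56 is < 1 and informative.)

P[X ≥ 7] ≤ 5/56 ≈ 0.089.


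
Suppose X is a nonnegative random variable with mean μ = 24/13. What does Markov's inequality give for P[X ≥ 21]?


μ = E[X] = 24/13, a = 21.
Markov: P[X ≥ 21] ≤ μ/a = (24/13)/21 = 8/91.
Numerically: ≈ 0.08791.
(Since a = 21 > μ = 1.84615, the bound 8/91 is < 1 and informative.)

P[X ≥ 21] ≤ 8/91 ≈ 0.08791.


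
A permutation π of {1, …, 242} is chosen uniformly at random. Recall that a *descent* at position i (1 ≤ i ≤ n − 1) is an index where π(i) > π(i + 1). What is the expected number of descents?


Write X = Σ X_I over i = 1, …, 241, with X_I the indicator of one descent.
There are 241 indicators.
For each fixed i, the pair (π(i), π(i+1)) is a uniformly random ordered pair of distinct values from {1, …, 242}; by symmetry P[π(i) > π(i+1)] = 1/2.
By linearity: E[X] = 241 · (1/2) = (242 − 1) · (1/2) = 241/2 ≈ 120.5000.

E[X] = 241/2 = 120.5000.


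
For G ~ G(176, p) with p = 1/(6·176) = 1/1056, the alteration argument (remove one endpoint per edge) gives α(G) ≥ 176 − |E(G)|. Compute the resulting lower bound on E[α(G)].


E[|E(G)|] = C(176, 2)·p = 15400 · (1/1056) = 175/12.
E[α(G)] ≥ n − E[|E(G)|] = 176 − 175/12 = 1937/12.
Numerically: ≈ 161.41667.
(This is only a lower bound; the true E[α(G)] may be larger.)

E[α(G)] ≥ 1937/12 ≈ 161.41667.


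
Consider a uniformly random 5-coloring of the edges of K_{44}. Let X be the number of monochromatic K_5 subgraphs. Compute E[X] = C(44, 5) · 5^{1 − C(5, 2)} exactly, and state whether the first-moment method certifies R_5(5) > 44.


E[X] = C(44, 5) · 5^{1 − 10} = 1086008 · 5^{−9} = 1086008/1953125.
As a reduced fraction: E[X] = 1086008/1953125 ≈ 0.556036.
Is E[X] < 1? YES.
Since E[X] < 1, there exists a 5-coloring of K_{44} with no monochromatic K_5; hence R_5(5) > 44.

E[X] = 1086008/1953125 ≈ 0.556036; E[X] < 1, so R_5(5) > 44.


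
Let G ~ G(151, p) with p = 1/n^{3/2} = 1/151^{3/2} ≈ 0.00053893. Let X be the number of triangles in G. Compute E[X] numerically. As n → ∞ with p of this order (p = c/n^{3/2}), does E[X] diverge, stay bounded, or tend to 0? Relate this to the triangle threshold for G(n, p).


Number of potential triangles: C(151, 3) = 562475.
Each occurs with probability p³ ≈ (0.00053893)³ ≈ 1.5653222e-10.
By linearity: E[X] = C(151, 3)·p³ ≈ 562475 · 1.5653222e-10 ≈ 0.00009.
Since α = 3/2 > 1, p = c/n^{3/2} = o(1/n) is below the triangle threshold p ~ 1/n. Asymptotically E[X] ~ (c³/6)·n^{3(1−α)} = (1³/6)·n^{-1.5} → 0, so by Markov's inequality G has no triangles w.h.p.

E[X] ≈ 0.00009; in regime p = Θ(1/n^{3/2}) E[X] tends to 0 (below the triangle threshold p ~ 1/n).


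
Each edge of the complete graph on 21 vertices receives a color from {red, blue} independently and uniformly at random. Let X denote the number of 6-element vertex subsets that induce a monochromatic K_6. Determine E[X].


Let X = Σ_S X_S over the C(21, 6) = 54264 subsets S of size 6, where X_S = 1 if the K_6 on S is monochromatic.
For a fixed S, the K_6 on S has C(6, 2) = 15 edges. P[all 15 edges red] = (1/2)^15, and likewise for blue, so P[monochromatic] = 2·(1/2)^15 = 2^{1 − 15} = 1/16384.
By linearity: E[X] = C(21, 6) · 2^{1 − 15} = 54264 · 1/16384 = 6783/2048.
Numerically: E[X] ≈ 3.3120.

E[X] = C(21,6)·2^(1−C(6,2)) = 6783/2048 ≈ 3.3120.


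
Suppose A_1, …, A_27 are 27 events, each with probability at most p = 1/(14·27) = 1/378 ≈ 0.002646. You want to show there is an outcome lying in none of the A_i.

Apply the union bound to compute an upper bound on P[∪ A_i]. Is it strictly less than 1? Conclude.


Union bound: P[∪_{i=1}^{27} A_i] ≤ Σ_i P[A_i] ≤ 27·p = 27·(1/378) = 1/14.
Numerically: 1/14 ≈ 0.071429.
Is 1/14 < 1? YES.
Since P[∪ A_i] ≤ 1/14 < 1, the complement has P[∩ A_i^c] ≥ 1 − 1/14 = 13/14 > 0, so some outcome avoids every A_i.

27·p = 1/14 ≈ 0.071429; existence CERTIFIED by the union bound.


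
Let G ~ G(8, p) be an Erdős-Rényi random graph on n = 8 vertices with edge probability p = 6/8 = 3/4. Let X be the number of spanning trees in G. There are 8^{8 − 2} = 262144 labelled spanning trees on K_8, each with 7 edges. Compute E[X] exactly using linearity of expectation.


K_8 has 8^{8 − 2} = 262144 labelled spanning trees.
For each such spanning tree H, let X_H = 1 if all 7 edges of H are present in G. Then P[X_H = 1] = p^{7} = (3/4)^{7} = 2187/16384.
By linearity of expectation: E[X] = Σ_H E[X_H] = 262144 · p^{7} = 262144 · 2187/16384 = 34992.
Numerically: E[X] ≈ 34992.

E[X] = 262144 · (3/4)^{7} = 34992 ≈ 34992.


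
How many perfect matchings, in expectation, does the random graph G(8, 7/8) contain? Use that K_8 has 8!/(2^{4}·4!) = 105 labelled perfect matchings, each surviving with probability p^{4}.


K_8 has 8!/(2^{4}·4!) = 105 labelled perfect matchings.
For each such perfect matching H, let X_H = 1 if all 4 edges of H are present in G. Then P[X_H = 1] = p^{4} = (7/8)^{4} = 2401/4096.
Summing the indicators: E[X] = Σ_H E[X_H] = 105 · p^{4} = 105 · 2401/4096 = 252105/4096.
Numerically: E[X] ≈ 61.5.

E[X] = 105 · (7/8)^{4} = 252105/4096 ≈ 61.5.


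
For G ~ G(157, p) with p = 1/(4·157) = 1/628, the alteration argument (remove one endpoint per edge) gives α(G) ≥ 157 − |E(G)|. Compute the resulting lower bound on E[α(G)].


E[|E(G)|] = C(157, 2)·p = 12246 · (1/628) = 39/2.
E[α(G)] ≥ n − E[|E(G)|] = 157 − 39/2 = 275/2.
Numerically: ≈ 137.50000.
(This is only a lower bound; the true E[α(G)] may be larger.)

E[α(G)] ≥ 275/2 ≈ 137.50000.


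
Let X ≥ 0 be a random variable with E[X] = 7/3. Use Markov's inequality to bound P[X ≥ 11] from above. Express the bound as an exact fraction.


μ = E[X] = 7/3, a = 11.
Markov: P[X ≥ 11] ≤ μ/a = (7/3)/11 = 7/33.
Numerically: ≈ 0.212121.
(Since a = 11 > μ = 2.333333, the bound 7/33 is < 1 and informative.)

P[X ≥ 11] ≤ 7/33 ≈ 0.212121.


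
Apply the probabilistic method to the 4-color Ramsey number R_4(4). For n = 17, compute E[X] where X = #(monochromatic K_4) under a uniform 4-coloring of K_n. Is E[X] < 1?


E[X] = C(17, 4) · 4^{1 − 6} = 2380 · 4^{−5} = 2380/1024.
As a reduced fraction: E[X] = 595/256 ≈ 2.3242.
Is E[X] < 1? NO.
Since E[X] ≥ 1, the first-moment bound is inconclusive at n = 17; it does NOT by itself certify R_4(4) > 17.

E[X] = 595/256 ≈ 2.3242; E[X] ≥ 1; first-moment method inconclusive here.


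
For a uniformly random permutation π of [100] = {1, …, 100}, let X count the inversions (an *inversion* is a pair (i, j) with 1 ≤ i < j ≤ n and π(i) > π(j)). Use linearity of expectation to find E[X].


Write X = Σ X_I over the C(100, 2) = 4950 pairs i < j, with X_I the indicator of one inversion.
There are 4950 indicators.
For each fixed pair i < j, the values π(i) and π(j) are two distinct elements of {1, …, 100} in uniformly random order; by symmetry P[π(i) > π(j)] = 1/2.
By linearity: E[X] = 4950 · (1/2) = C(100, 2) · (1/2) = 4950/2 = 2475 ≈ 2475.00000.

E[X] = 2475 = 2475.00000.


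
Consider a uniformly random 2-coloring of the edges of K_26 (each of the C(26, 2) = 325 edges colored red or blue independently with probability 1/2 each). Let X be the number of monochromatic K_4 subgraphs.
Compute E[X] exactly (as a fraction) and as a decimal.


Let X = Σ_S X_S over the C(26, 4) = 14950 subsets S of size 4, where X_S = 1 if the K_4 on S is monochromatic.
For a fixed S, the K_4 on S has C(4, 2) = 6 edges. P[all 6 edges red] = (1/2)^6, and likewise for blue, so P[monochromatic] = 2·(1/2)^6 = 2^{1 − 6} = 1/32.
By linearity: E[X] = C(26, 4) · 2^{1 − 6} = 14950 · 1/32 = 7475/16.
Numerically: E[X] ≈ 467.188.

E[X] = C(26,4)·2^(1−C(4,2)) = 7475/16 ≈ 467.188.


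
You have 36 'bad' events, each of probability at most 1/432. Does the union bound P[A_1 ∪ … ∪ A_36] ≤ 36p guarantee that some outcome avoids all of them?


Union bound: P[∪_{i=1}^{36} A_i] ≤ Σ_i P[A_i] ≤ 36·p = 36·(1/432) = 1/12.
Numerically: 1/12 ≈ 0.083333.
Is 1/12 < 1? YES.
Since P[∪ A_i] ≤ 1/12 < 1, the complement has P[∩ A_i^c] ≥ 1 − 1/12 = 11/12 > 0, so some outcome avoids every A_i.

36·p = 1/12 ≈ 0.083333; existence CERTIFIED by the union bound.


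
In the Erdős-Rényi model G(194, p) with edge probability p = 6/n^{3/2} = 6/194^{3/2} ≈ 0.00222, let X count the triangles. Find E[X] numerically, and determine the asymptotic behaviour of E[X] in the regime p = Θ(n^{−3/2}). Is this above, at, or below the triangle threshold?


Number of potential triangles: C(194, 3) = 1198144.
Each occurs with probability p³ ≈ (0.00222)³ ≈ 1.09483e-08.
By linearity: E[X] = C(194, 3)·p³ ≈ 1198144 · 1.09483e-08 ≈ 0.013.
Since α = 3/2 > 1, p = c/n^{3/2} = o(1/n) is below the triangle threshold p ~ 1/n. Asymptotically E[X] ~ (c³/6)·n^{3(1−α)} = (6³/6)·n^{-1.5} → 0, so by Markov's inequality G has no triangles w.h.p.

E[X] ≈ 0.013; in regime p = Θ(1/n^{3/2}) E[X] tends to 0 (below the triangle threshold p ~ 1/n).


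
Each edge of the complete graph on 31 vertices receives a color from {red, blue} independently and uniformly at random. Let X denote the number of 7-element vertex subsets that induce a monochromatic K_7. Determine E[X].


Let X = Σ_S X_S over the C(31, 7) = 2629575 subsets S of size 7, where X_S = 1 if the K_7 on S is monochromatic.
For a fixed S, the K_7 on S has C(7, 2) = 21 edges. P[all 21 edges red] = (1/2)^21, and likewise for blue, so P[monochromatic] = 2·(1/2)^21 = 2^{1 − 21} = 1/1048576.
By linearity of expectation: E[X] = C(31, 7) · 2^{1 − 21} = 2629575 · 1/1048576 = 2629575/1048576.
Numerically: E[X] ≈ 2.508.

E[X] = C(31,7)·2^(1−C(7,2)) = 2629575/1048576 ≈ 2.508.


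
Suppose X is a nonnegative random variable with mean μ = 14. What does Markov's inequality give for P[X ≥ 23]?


μ = E[X] = 14, a = 23.
Markov: P[X ≥ 23] ≤ μ/a = (14)/23 = 14/23.
Numerically: ≈ 0.6087.
(Since a = 23 > μ = 14.0000, the bound 14/23 is < 1 and informative.)

P[X ≥ 23] ≤ 14/23 ≈ 0.6087.


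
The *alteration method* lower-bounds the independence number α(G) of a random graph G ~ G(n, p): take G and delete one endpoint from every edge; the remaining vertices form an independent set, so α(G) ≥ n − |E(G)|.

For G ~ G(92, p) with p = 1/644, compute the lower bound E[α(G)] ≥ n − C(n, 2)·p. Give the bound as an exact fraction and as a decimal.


E[|E(G)|] = C(92, 2)·p = 4186 · (1/644) = 13/2.
E[α(G)] ≥ n − E[|E(G)|] = 92 − 13/2 = 171/2.
Numerically: ≈ 85.50000.
(This is only a lower bound; the true E[α(G)] may be larger.)

E[α(G)] ≥ 171/2 ≈ 85.50000.


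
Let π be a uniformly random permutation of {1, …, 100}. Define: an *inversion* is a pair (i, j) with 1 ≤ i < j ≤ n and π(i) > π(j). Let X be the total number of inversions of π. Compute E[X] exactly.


Write X = Σ X_I over the C(100, 2) = 4950 pairs i < j, with X_I the indicator of one inversion.
There are 4950 indicators.
For each fixed pair i < j, the values π(i) and π(j) are two distinct elements of {1, …, 100} in uniformly random order; by symmetry P[π(i) > π(j)] = 1/2.
By linearity: E[X] = 4950 · (1/2) = C(100, 2) · (1/2) = 4950/2 = 2475 ≈ 2475.00000.

E[X] = 2475 = 2475.00000.


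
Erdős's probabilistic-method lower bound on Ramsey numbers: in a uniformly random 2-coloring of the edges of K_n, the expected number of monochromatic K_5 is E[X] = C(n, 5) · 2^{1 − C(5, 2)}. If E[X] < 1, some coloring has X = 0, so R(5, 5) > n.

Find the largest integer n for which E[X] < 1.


We need C(n, 5) · 2^{1 − 10} < 1, i.e. C(n, 5) < 2^{10 − 1} = 512.
Check values of n near the boundary:
  n = 6: C(6, 5) = 6; 6 < 512? YES
  n = 7: C(7, 5) = 21; 21 < 512? YES
  n = 8: C(8, 5) = 56; 56 < 512? YES
  n = 9: C(9, 5) = 126; 126 < 512? YES
  n = 10: C(10, 5) = 252; 252 < 512? YES
  n = 11: C(11, 5) = 462; 462 < 512? YES
  n = 12: C(12, 5) = 792; 792 < 512? NO
  n = 13: C(13, 5) = 1287; 1287 < 512? NO
  n = 14: C(14, 5) = 2002; 2002 < 512? NO
The largest n with C(n, 5) < 512 is n = 11 (where E[X] = 231/256 ≈ 0.90234). Hence R(5, 5) > 11, i.e. R(5, 5) ≥ 12.

Largest n = 11; hence R(5, 5) > 11.


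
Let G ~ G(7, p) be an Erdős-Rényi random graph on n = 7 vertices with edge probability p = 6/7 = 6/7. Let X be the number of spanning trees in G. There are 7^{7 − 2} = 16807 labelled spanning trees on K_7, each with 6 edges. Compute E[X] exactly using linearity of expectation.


K_7 has 7^{7 − 2} = 16807 labelled spanning trees.
For each such spanning tree H, let X_H = 1 if all 6 edges of H are present in G. Then P[X_H = 1] = p^{6} = (6/7)^{6} = 46656/117649.
By linearity of expectation: E[X] = Σ_H E[X_H] = 16807 · p^{6} = 16807 · 46656/117649 = 46656/7.
Numerically: E[X] ≈ 6665.

E[X] = 16807 · (6/7)^{6} = 46656/7 ≈ 6665.
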